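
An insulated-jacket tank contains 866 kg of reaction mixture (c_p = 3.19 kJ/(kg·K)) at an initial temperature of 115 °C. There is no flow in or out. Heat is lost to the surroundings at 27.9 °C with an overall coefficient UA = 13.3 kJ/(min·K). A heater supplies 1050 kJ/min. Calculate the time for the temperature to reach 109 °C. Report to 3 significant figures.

Heat balance on the well-mixed liquid: M c_p dT/dt = −UA(T − T_amb) + Q̇.
τ = M c_p/UA = 207.71 min; T_ss = T_amb + Q̇/UA = 27.9 + 1050/13.3 = 106.85 °C.
T(t) = T_ss + (T₀ − T_ss)e^(−t/τ); set T = 109:
t = −τ ln[(T − T_ss)/(T₀ − T_ss)] = −207.71 · ln(0.26404) = 276.60 min.

277 min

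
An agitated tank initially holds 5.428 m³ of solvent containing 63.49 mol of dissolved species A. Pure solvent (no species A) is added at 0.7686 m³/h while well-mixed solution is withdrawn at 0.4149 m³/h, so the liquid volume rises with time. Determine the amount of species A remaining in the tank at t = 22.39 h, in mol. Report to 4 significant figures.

Total volume: dV/dt = Q_in − Q_out = 0.353700 m³/h, so V(t) = 5.428 + 0.353700 t and V(22.39) = 13.3473 m³.
No species A enters, so dm/dt = −Q_out · (m/V).
Separate: dm/m = −Q_out dt/V(t) ⇒ ln(m/m₀) = −(Q_out/(Q_in−Q_out)) ln(V/V₀).
m = m₀ (V₀/V)^(Q_out/(Q_in−Q_out)) = 63.49 × (5.428/13.3473)^(1.17303) = 22.0973 mol.

22.10 mol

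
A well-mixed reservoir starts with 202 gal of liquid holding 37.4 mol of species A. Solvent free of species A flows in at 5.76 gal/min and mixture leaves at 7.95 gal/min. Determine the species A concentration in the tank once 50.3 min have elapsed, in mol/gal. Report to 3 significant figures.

0.0233 mol/gal

Let m(t) be the amount of species A. Volume: V(t) = V₀ + (Q_in − Q_out) t = 202 − 2.1900 t; V(50.3) = 91.843 gal.
Solute balance: dm/dt = 0 − Q_out C = −Q_out m/V(t).
Separate: dm/m = −Q_out dt/V(t) ⇒ ln(m/m₀) = −(Q_out/(Q_in−Q_out)) ln(V/V₀).
m = m₀ (V₀/V)^(Q_out/(Q_in−Q_out)) = 37.4 × (202/91.843)^(-3.6301) = 2.1392 mol.
C = m/V = 2.1392/91.843 = 0.023292 mol/gal.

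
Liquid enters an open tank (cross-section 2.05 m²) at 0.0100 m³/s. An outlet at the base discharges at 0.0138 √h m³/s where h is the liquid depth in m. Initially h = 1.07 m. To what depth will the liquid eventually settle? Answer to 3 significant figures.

0.525 m

Unsteady balance on liquid volume: A dh/dt = Q_in − 0.0138 √h. At steady state dh/dt = 0:
Q_in = 0.0138 √h_ss ⇒ √h_ss = 0.0100/0.0138 = 0.72464.
h_ss = 0.72464² = 0.52510 m. (Since h₀ = 1.07 m > h_ss, the level will fall toward this value.)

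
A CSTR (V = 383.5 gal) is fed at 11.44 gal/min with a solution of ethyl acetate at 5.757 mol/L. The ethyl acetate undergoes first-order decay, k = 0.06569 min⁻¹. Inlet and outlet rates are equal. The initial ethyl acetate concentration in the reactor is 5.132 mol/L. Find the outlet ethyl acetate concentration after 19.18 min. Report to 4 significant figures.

2.332 mol/L

Accumulation = in − out − consumed: V dC/dt = Q C_in − Q C − k V C.
dC/dt = (Q/V) C_in − (Q/V + k) C; effective rate a = Q/V + k = 0.0298305 + 0.06569 = 0.0955205 min⁻¹.
C_ss = Q C_in/(Q + kV) = 1.79788 mol/L; C(t) = C_ss + (C₀ − C_ss) e^(−a t).
C(19.18) = 1.79788 + (3.33412)·e^(−0.0955205·19.18) = 1.79788 + (3.33412)·0.160080 = 2.33160 mol/L.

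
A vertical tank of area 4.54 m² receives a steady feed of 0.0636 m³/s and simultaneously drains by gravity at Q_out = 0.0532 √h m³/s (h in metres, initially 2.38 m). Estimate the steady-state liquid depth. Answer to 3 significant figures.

Level balance: A dh/dt = 0.0636 − 0.0532 √h. Setting dh/dt = 0:
Q_in = 0.0532 √h_ss ⇒ √h_ss = 0.0636/0.0532 = 1.1955.
h_ss = 1.1955² = 1.4292 m. (Since h₀ = 2.38 m > h_ss, the level will fall toward this value.)

1.43 m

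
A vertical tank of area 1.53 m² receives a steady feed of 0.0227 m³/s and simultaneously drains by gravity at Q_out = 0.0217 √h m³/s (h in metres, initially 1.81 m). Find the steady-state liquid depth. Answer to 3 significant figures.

1.09 m

Mass balance (ρ constant): A dh/dt = Q_in − 0.0217 √h. At steady state dh/dt = 0:
Q_in = 0.0217 √h_ss ⇒ √h_ss = 0.0227/0.0217 = 1.0461.
h_ss = 1.0461² = 1.0943 m. (Since h₀ = 1.81 m > h_ss, the level will fall toward this value.)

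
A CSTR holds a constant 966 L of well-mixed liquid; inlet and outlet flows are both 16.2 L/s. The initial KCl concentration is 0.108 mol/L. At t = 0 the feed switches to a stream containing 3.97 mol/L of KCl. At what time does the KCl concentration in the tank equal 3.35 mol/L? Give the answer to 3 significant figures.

109 s

Species balance: V dC/dt = Q(C_in − C) ⇒ τ = V/Q = 59.630 s.
C(t) = C_in + (C₀ − C_in) e^(−t/τ). Set C = 3.35 and solve for t:
e^(−t/τ) = (C − C_in)/(C₀ − C_in) = (3.35 − 3.97)/(0.108 − 3.97) = 0.16054
t = −τ ln(…) = 59.630 × 1.8292 = 109.08 s.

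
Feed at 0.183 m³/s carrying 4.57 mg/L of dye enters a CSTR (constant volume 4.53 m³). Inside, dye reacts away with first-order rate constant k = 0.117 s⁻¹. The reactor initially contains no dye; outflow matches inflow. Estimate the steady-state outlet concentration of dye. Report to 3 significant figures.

1.17 mg/L

Accumulation = in − out − consumed: V dC/dt = Q C_in − Q C − k V C.
At steady state: 0 = Q C_in − (Q + kV) C_ss, so C_ss = Q C_in/(Q + kV).
C_ss = 0.183·4.57/(0.183 + 0.117·4.53) = 0.83631/0.71301 = 1.1729 mg/L.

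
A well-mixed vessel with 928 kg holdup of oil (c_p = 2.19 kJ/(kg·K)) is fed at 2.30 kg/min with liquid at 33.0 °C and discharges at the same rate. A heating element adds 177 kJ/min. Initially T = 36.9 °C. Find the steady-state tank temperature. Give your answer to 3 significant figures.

68.1 °C

First-law balance (no shaft work): M c_p dT/dt = ṁ c_p (T_in − T) + 177.
At steady state dT/dt = 0 ⇒ T_ss = T_in + Q̇/(ṁ c_p) = 33.0 + 177/(2.30·2.19) = 68.140 °C.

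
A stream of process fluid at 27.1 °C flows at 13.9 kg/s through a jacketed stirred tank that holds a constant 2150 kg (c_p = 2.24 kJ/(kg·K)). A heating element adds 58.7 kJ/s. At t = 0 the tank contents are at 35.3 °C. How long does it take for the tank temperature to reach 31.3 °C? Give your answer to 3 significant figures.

155 s

First-law balance (no shaft work): M c_p dT/dt = ṁ c_p (T_in − T) + 58.7.
τ = M/ṁ = 154.68 s; T_ss = T_in + Q̇/(ṁ c_p) = 28.985 °C.
T(t) = T_ss + (T₀ − T_ss) e^(−t/τ). Set T = 31.3:
e^(−t/τ) = (31.3 − 28.985)/(35.3 − 28.985) = 0.36656
t = −154.68 · ln(0.36656) = 155.23 s.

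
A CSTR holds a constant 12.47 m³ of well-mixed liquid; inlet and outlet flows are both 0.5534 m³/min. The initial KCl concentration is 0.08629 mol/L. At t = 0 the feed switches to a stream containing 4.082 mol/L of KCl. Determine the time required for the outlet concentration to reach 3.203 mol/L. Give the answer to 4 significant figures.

34.12 min

Species balance: V dC/dt = Q(C_in − C) ⇒ τ = V/Q = 22.5334 min.
C(t) = C_in + (C₀ − C_in) e^(−t/τ). Set C = 3.203 and solve for t:
e^(−t/τ) = (C − C_in)/(C₀ − C_in) = (3.203 − 4.082)/(0.08629 − 4.082) = 0.219986
t = −τ ln(…) = 22.5334 × 1.51419 = 34.1199 min.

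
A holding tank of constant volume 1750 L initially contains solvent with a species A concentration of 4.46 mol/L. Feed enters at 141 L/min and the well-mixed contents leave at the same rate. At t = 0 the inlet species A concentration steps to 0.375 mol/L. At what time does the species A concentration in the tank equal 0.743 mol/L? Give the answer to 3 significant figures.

29.9 min

Mass balance on the solute (V constant): V dC/dt = Q(C_in − C), so τ = V/Q = 12.411 min.
C(t) = C_in + (C₀ − C_in) e^(−t/τ). Set C = 0.743 and solve for t:
e^(−t/τ) = (C − C_in)/(C₀ − C_in) = (0.743 − 0.375)/(4.46 − 0.375) = 0.090086
t = −τ ln(…) = 12.411 × 2.4070 = 29.874 min.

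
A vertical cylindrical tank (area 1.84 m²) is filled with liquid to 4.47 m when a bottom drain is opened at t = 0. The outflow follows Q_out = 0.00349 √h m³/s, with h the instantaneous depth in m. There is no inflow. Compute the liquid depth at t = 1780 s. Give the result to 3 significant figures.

Unsteady balance on liquid volume: A dh/dt = −0.00349 √h.
Separate and integrate: 2(√h − √h₀) = −(0.00349/A) t.
√h = √4.47 − 0.00349·1780/(2·1.84) = 2.1142 − 1.6881 = 0.42614.
h = 0.42614² = 0.18159 m.

0.182 m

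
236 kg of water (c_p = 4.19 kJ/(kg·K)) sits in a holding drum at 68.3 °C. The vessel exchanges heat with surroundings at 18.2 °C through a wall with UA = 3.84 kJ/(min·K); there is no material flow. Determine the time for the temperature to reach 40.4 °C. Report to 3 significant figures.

M c_p dT/dt = −UA(T − T_amb).
τ = M c_p/UA = 257.51 min; T_ss = T_amb = 18.200 °C.
T(t) = T_ss + (T₀ − T_ss)e^(−t/τ); set T = 40.4:
t = −τ ln[(T − T_ss)/(T₀ − T_ss)] = −257.51 · ln(0.44311) = 209.60 min.

210 min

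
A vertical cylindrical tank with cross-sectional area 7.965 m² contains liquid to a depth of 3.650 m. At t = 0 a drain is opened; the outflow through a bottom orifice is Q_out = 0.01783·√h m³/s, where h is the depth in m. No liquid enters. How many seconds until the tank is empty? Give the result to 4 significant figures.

Volume balance on the tank: A dh/dt = −0.01783 √h.
This is separable: 2 d(√h)/dt = −0.01783/A, so √h = √h₀ − (0.01783/(2A)) t.
Tank is empty when √h = 0: t_empty = 2A√h₀/0.01783.
t_empty = 2·7.965·√3.650/0.01783 = 15.9300·1.91050/0.01783 = 1706.91 s.

1707 s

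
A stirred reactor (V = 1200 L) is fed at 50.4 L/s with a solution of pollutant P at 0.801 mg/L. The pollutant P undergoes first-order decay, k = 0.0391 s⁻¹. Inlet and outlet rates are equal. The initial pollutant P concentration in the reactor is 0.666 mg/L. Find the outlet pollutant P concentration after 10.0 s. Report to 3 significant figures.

0.526 mg/L

V dC/dt = Q(C_in − C) − k V C.
This is linear with rate a = Q/V + k = 0.081100 s⁻¹.
C_ss = Q C_in/(Q + kV) = 0.41482 mg/L; C(t) = C_ss + (C₀ − C_ss) e^(−a t).
C(10.0) = 0.41482 + (0.25118)·e^(−0.081100·10.0) = 0.41482 + (0.25118)·0.44441 = 0.52645 mg/L.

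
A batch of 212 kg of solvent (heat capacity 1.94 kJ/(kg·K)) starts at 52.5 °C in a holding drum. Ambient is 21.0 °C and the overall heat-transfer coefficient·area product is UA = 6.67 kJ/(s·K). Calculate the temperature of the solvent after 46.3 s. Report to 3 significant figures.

Lumped-capacitance energy balance: M c_p dT/dt = UA(T_amb − T).
dT/dt = (T_ss − T)/τ with T_ss = T_amb = 21.000 °C, τ = M c_p/UA = 212·1.94/6.67 = 61.661 s.
This is linear first-order; T(t) = T_ss + (T₀ − T_ss) e^(−t/τ).
T(46.3) = 21.000 + (31.500)·0.47195 = 35.866 °C.

35.9 °C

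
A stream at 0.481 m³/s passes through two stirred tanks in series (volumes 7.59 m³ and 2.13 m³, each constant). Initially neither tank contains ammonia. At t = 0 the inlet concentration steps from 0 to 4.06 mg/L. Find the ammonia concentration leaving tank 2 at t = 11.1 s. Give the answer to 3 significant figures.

Species balance on tank i: dCᵢ/dt = (Cᵢ₋₁ − Cᵢ)/τᵢ with τᵢ = Vᵢ/Q.
τ₁ = 7.59/0.481 = 15.780 s; τ₂ = 2.13/0.481 = 4.4283 s.
Tank 1: C₁ = C_in(1 − e^(−t/τ₁)). Tank 2 (τ₁ ≠ τ₂): C₂ = C_in[1 − (τ₁ e^(−t/τ₁) − τ₂ e^(−t/τ₂))/(τ₁ − τ₂)].
At t = 11.1: e^(−t/τ₁) = 0.49488, e^(−t/τ₂) = 0.081543.
C₂ = 4.06·[1 − (15.780·0.49488 − 4.4283·0.081543)/(11.351)] = 4.06·0.34387 = 1.3961 mg/L.

1.40 mg/L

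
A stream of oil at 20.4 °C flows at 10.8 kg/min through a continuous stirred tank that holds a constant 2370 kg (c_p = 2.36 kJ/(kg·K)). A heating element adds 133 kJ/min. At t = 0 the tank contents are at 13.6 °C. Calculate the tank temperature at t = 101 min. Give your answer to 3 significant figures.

M c_p dT/dt = ṁ c_p (T_in − T) + Q̇.
Rearrange: dT/dt = (T_ss − T)/τ with τ = M/ṁ = 219.44 min and T_ss = T_in + Q̇/(ṁ c_p) = 25.618 °C.
Solution: T(t) = T_ss + (T₀ − T_ss) e^(−t/τ).
T(101) = 25.618 + (-12.018)·e^(−101/219.44) = 25.618 + (-12.018)·0.63112 = 18.033 °C.

18.0 °C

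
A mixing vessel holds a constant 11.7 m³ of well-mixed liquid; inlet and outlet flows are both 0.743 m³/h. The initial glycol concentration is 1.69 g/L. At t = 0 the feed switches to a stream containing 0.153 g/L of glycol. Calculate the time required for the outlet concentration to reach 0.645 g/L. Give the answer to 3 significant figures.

Mass balance on the solute (V constant): V dC/dt = Q(C_in − C), so τ = V/Q = 15.747 h.
C(t) = C_in + (C₀ − C_in) e^(−t/τ). Set C = 0.645 and solve for t:
e^(−t/τ) = (C − C_in)/(C₀ − C_in) = (0.645 − 0.153)/(1.69 − 0.153) = 0.32010
t = −τ ln(…) = 15.747 × 1.1391 = 17.938 h.

17.9 h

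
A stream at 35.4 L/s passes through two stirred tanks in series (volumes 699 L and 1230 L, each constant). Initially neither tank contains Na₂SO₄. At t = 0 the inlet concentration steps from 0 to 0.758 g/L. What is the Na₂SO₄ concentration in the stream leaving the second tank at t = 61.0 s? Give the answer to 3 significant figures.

Each tank obeys Vᵢ dCᵢ/dt = Q(Cᵢ₋₁ − Cᵢ), so τᵢ = Vᵢ/Q.
τ₁ = 699/35.4 = 19.746 s; τ₂ = 1230/35.4 = 34.746 s.
Solving the cascade with C₁(0)=C₂(0)=0 gives C₂(t) = C_in[1 − (τ₁ e^(−t/τ₁) − τ₂ e^(−t/τ₂))/(τ₁ − τ₂)].
At t = 61.0: e^(−t/τ₁) = 0.045535, e^(−t/τ₂) = 0.17280.
C₂ = 0.758·[1 − (19.746·0.045535 − 34.746·0.17280)/(-15.000)] = 0.758·0.65967 = 0.50003 g/L.

0.500 g/L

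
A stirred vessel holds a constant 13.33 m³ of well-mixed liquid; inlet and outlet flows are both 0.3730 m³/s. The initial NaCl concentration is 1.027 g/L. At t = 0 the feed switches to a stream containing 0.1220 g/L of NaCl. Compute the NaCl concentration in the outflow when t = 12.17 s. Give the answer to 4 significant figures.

Transient balance on the dissolved component: V dC/dt = Q(C_in − C).
Time constant τ = V/Q = 13.33/0.3730 = 35.7373 s.
C approaches C_in exponentially: C(t) = C_in + (C₀ − C_in) e^(−t/τ).
C(12.17) = 0.1220 + (1.027 − 0.1220)·e^(−12.17/35.7373) = 0.1220 + (0.905000)·0.711385 = 0.765804 g/L.

0.7658 g/L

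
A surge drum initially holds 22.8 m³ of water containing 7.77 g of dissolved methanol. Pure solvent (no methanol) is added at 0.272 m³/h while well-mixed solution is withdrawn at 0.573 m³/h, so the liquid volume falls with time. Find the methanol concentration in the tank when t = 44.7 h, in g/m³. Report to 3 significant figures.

Let m(t) be the amount of methanol. Volume: V(t) = V₀ + (Q_in − Q_out) t = 22.8 − 0.30100 t; V(44.7) = 9.3453 m³.
Species balance (pure solvent in): dm/dt = −Q_out · m/V(t).
dm/m = −Q_out dt/(V₀ − 0.30100 t); integrating gives ln(m/m₀) = −(Q_out/(Q_in−Q_out)) ln(V/V₀).
m = m₀ (V₀/V)^(Q_out/(Q_in−Q_out)) = 7.77 × (22.8/9.3453)^(-1.9037) = 1.4225 g.
C = m/V = 1.4225/9.3453 = 0.15222 g/m³.

0.152 g/m³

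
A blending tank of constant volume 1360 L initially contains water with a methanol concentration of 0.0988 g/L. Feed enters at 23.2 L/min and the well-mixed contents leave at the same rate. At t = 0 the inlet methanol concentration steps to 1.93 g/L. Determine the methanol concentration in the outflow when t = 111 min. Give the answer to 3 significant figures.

1.65 g/L

Mass balance on the solute (V constant): V dC/dt = Q(C_in − C).
Rewrite as dC/dt + C/τ = C_in/τ, τ = V/Q = 58.621 min.
C approaches C_in exponentially: C(t) = C_in + (C₀ − C_in) e^(−t/τ).
C(111) = 1.93 + (0.0988 − 1.93)·e^(−111/58.621) = 1.93 + (-1.8312)·0.15054 = 1.6543 g/L.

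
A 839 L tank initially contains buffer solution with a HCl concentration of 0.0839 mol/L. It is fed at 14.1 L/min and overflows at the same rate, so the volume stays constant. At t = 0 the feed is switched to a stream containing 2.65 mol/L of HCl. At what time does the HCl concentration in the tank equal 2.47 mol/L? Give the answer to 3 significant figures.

Transient balance on the dissolved component: V dC/dt = Q(C_in − C), so τ = V/Q = 59.504 min.
C(t) = C_in + (C₀ − C_in) e^(−t/τ). Set C = 2.47 and solve for t:
e^(−t/τ) = (C − C_in)/(C₀ − C_in) = (2.47 − 2.65)/(0.0839 − 2.65) = 0.070145
t = −τ ln(…) = 59.504 × 2.6572 = 158.11 min.

158 min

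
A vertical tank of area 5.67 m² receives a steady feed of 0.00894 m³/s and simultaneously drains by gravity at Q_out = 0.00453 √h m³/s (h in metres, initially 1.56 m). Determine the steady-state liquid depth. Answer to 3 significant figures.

3.89 m

Unsteady balance on liquid volume: A dh/dt = Q_in − 0.00453 √h. At steady state dh/dt = 0:
Q_in = 0.00453 √h_ss ⇒ √h_ss = 0.00894/0.00453 = 1.9735.
h_ss = 1.9735² = 3.8947 m. (Since h₀ = 1.56 m < h_ss, the level will rise toward this value.)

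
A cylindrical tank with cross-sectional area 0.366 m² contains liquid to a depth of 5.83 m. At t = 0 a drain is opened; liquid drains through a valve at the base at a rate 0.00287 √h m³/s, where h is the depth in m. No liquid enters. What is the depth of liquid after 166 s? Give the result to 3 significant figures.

With no inflow, A dh/dt = −0.00287 √h.
∫ h^(−1/2) dh = −(0.00287/A) ∫ dt, giving 2√h = 2√h₀ − (0.00287/A) t.
√h = √5.83 − 0.00287·166/(2·0.366) = 2.4145 − 0.65085 = 1.7637.
h = 1.7637² = 3.1106 m.

3.11 m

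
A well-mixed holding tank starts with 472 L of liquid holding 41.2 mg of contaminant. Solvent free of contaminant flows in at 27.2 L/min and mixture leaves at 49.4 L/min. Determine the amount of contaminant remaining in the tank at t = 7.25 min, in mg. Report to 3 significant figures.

Let m(t) be the amount of contaminant. Volume: V(t) = V₀ + (Q_in − Q_out) t = 472 − 22.200 t; V(7.25) = 311.05 L.
Species balance (pure solvent in): dm/dt = −Q_out · m/V(t).
Separate: dm/m = −Q_out dt/V(t) ⇒ ln(m/m₀) = −(Q_out/(Q_in−Q_out)) ln(V/V₀).
m = m₀ (V₀/V)^(Q_out/(Q_in−Q_out)) = 41.2 × (472/311.05)^(-2.2252) = 16.289 mg.

16.3 mg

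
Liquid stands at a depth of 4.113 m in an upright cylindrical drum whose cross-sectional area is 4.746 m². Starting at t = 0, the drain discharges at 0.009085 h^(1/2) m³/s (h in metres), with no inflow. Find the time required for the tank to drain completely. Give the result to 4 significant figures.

A dh/dt = −Q_out = −0.009085 √h.
This is separable: 2 d(√h)/dt = −0.009085/A, so √h = √h₀ − (0.009085/(2A)) t.
Set h = 0: 2√h₀ = (0.009085/A) t_empty ⇒ t_empty = 2A√h₀/0.009085.
t_empty = 2·4.746·√4.113/0.009085 = 9.49200·2.02805/0.009085 = 2118.91 s.

2119 s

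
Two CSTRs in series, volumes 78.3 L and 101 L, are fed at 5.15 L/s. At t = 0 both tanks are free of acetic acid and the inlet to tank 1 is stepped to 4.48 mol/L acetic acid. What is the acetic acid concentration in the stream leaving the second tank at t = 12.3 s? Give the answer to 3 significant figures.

0.715 mol/L

Time constants: τᵢ = Vᵢ/Q for each well-mixed tank.
τ₁ = 78.3/5.15 = 15.204 s; τ₂ = 101/5.15 = 19.612 s.
Solving the cascade with C₁(0)=C₂(0)=0 gives C₂(t) = C_in[1 − (τ₁ e^(−t/τ₁) − τ₂ e^(−t/τ₂))/(τ₁ − τ₂)].
At t = 12.3: e^(−t/τ₁) = 0.44530, e^(−t/τ₂) = 0.53410.
C₂ = 4.48·[1 − (15.204·0.44530 − 19.612·0.53410)/(-4.4078)] = 4.48·0.15962 = 0.71509 mol/L.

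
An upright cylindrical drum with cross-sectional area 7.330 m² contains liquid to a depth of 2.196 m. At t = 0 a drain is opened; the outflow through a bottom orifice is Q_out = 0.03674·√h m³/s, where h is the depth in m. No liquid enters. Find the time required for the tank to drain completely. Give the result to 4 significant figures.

591.3 s

Unsteady balance on liquid volume: A dh/dt = −0.03674 √h.
This is separable: 2 d(√h)/dt = −0.03674/A, so √h = √h₀ − (0.03674/(2A)) t.
Set h = 0: 2√h₀ = (0.03674/A) t_empty ⇒ t_empty = 2A√h₀/0.03674.
t_empty = 2·7.330·√2.196/0.03674 = 14.6600·1.48189/0.03674 = 591.304 s.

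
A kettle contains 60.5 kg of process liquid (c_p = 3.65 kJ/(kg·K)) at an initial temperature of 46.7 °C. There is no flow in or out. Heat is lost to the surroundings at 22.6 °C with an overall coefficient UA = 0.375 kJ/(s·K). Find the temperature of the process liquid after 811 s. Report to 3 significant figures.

Lumped-capacitance energy balance: M c_p dT/dt = UA(T_amb − T).
dT/dt = (T_ss − T)/τ with T_ss = T_amb = 22.600 °C, τ = M c_p/UA = 60.5·3.65/0.375 = 588.87 s.
Integrating: T(t) = T_ss + (T₀ − T_ss) e^(−t/τ).
T(811) = 22.600 + (24.100)·0.25228 = 28.680 °C.

28.7 °C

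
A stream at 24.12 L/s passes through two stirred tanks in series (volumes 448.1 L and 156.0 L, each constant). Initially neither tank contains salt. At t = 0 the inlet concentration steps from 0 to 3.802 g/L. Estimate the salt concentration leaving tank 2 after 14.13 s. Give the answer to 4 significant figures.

1.304 g/L

Each tank obeys Vᵢ dCᵢ/dt = Q(Cᵢ₋₁ − Cᵢ), so τᵢ = Vᵢ/Q.
τ₁ = 448.1/24.12 = 18.5779 s; τ₂ = 156.0/24.12 = 6.46766 s.
Tank 1: C₁ = C_in(1 − e^(−t/τ₁)). Tank 2 (τ₁ ≠ τ₂): C₂ = C_in[1 − (τ₁ e^(−t/τ₁) − τ₂ e^(−t/τ₂))/(τ₁ − τ₂)].
At t = 14.13: e^(−t/τ₁) = 0.467396, e^(−t/τ₂) = 0.112510.
C₂ = 3.802·[1 − (18.5779·0.467396 − 6.46766·0.112510)/(12.1103)] = 3.802·0.343073 = 1.30436 g/L.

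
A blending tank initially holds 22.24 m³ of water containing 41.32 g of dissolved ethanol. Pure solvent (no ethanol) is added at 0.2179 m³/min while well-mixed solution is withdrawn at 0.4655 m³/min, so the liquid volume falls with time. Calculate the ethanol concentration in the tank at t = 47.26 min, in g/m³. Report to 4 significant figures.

0.9629 g/m³

Let m(t) be the amount of ethanol. Volume: V(t) = V₀ + (Q_in − Q_out) t = 22.24 − 0.247600 t; V(47.26) = 10.5384 m³.
No ethanol enters, so dm/dt = −Q_out · (m/V).
Separate: dm/m = −Q_out dt/V(t) ⇒ ln(m/m₀) = −(Q_out/(Q_in−Q_out)) ln(V/V₀).
m = m₀ (V₀/V)^(Q_out/(Q_in−Q_out)) = 41.32 × (22.24/10.5384)^(-1.88005) = 10.1473 g.
C = m/V = 10.1473/10.5384 = 0.962884 g/m³.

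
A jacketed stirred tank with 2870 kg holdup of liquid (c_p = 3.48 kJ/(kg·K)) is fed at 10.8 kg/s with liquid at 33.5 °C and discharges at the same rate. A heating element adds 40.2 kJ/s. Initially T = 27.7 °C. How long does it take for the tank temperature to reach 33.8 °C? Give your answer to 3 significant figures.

582 s

Heat balance on the well-mixed liquid: M c_p dT/dt = ṁ c_p (T_in − T) + 40.2.
τ = M/ṁ = 265.74 s; T_ss = T_in + Q̇/(ṁ c_p) = 34.570 °C.
T(t) = T_ss + (T₀ − T_ss) e^(−t/τ). Set T = 33.8:
e^(−t/τ) = (33.8 − 34.570)/(27.7 − 34.570) = 0.11203
t = −265.74 · ln(0.11203) = 581.70 s.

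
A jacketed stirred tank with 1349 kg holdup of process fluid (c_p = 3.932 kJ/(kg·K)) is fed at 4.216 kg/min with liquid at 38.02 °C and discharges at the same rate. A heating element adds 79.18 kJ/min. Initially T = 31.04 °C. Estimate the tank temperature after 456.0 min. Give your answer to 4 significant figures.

39.97 °C

Unsteady energy balance on the tank contents: M c_p dT/dt = ṁ c_p (T_in − T) + 79.18.
τ = M/ṁ = 319.972 min; T_ss = T_in + Q̇/(ṁ c_p) = 38.02 + 79.18/(4.216·3.932) = 42.7964 °C.
This is linear first-order; T(t) = T_ss + (T₀ − T_ss) e^(−t/τ).
T(456.0) = 42.7964 + (-11.7564)·e^(−456.0/319.972) = 42.7964 + (-11.7564)·0.240478 = 39.9693 °C.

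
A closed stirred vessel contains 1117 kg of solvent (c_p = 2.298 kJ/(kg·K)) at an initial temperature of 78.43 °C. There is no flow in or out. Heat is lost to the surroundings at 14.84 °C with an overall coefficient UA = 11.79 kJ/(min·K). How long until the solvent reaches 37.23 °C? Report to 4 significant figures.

Lumped-capacitance energy balance: M c_p dT/dt = UA(T_amb − T).
τ = M c_p/UA = 217.716 min; T_ss = T_amb = 14.8400 °C.
T(t) = T_ss + (T₀ − T_ss)e^(−t/τ); set T = 37.23:
t = −τ ln[(T − T_ss)/(T₀ − T_ss)] = −217.716 · ln(0.352099) = 227.261 min.

227.3 min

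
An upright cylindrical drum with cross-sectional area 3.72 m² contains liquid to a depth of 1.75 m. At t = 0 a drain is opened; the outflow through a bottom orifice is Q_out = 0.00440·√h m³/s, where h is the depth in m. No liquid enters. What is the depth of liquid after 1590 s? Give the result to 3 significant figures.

A dh/dt = −Q_out = −0.00440 √h.
This is separable: 2 d(√h)/dt = −0.00440/A, so √h = √h₀ − (0.00440/(2A)) t.
√h = √1.75 − 0.00440·1590/(2·3.72) = 1.3229 − 0.94032 = 0.38255.
h = 0.38255² = 0.14635 m.

0.146 m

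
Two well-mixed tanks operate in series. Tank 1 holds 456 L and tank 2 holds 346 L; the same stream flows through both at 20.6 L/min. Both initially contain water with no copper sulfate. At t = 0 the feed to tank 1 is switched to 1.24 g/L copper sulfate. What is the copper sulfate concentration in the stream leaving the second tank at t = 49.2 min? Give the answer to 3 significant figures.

0.892 g/L

Time constants: τᵢ = Vᵢ/Q for each well-mixed tank.
τ₁ = 456/20.6 = 22.136 min; τ₂ = 346/20.6 = 16.796 min.
Solving the cascade with C₁(0)=C₂(0)=0 gives C₂(t) = C_in[1 − (τ₁ e^(−t/τ₁) − τ₂ e^(−t/τ₂))/(τ₁ − τ₂)].
At t = 49.2: e^(−t/τ₁) = 0.10832, e^(−t/τ₂) = 0.053437.
C₂ = 1.24·[1 − (22.136·0.10832 − 16.796·0.053437)/(5.3398)] = 1.24·0.71903 = 0.89160 g/L.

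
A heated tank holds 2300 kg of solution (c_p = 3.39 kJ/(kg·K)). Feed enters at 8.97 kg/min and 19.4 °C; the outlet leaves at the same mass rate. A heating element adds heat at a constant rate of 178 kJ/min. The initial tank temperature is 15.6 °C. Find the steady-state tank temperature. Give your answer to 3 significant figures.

M c_p dT/dt = ṁ c_p (T_in − T) + Q̇.
At steady state dT/dt = 0 ⇒ T_ss = T_in + Q̇/(ṁ c_p) = 19.4 + 178/(8.97·3.39) = 25.254 °C.

25.3 °C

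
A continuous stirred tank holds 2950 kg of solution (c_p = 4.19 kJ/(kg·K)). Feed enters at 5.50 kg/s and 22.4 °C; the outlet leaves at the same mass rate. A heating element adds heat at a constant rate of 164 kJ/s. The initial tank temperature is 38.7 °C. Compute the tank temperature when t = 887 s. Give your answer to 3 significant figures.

Unsteady energy balance on the tank contents: M c_p dT/dt = ṁ c_p (T_in − T) + 164.
Rearrange: dT/dt = (T_ss − T)/τ with τ = M/ṁ = 536.36 s and T_ss = T_in + Q̇/(ṁ c_p) = 29.517 °C.
Solution: T(t) = T_ss + (T₀ − T_ss) e^(−t/τ).
T(887) = 29.517 + (9.1835)·e^(−887/536.36) = 29.517 + (9.1835)·0.19134 = 31.274 °C.

31.3 °C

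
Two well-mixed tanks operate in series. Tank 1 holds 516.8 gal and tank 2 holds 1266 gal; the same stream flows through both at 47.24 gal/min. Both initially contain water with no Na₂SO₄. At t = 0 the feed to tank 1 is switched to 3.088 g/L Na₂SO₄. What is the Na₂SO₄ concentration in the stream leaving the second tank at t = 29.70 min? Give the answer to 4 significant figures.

Each tank obeys Vᵢ dCᵢ/dt = Q(Cᵢ₋₁ − Cᵢ), so τᵢ = Vᵢ/Q.
τ₁ = 516.8/47.24 = 10.9399 min; τ₂ = 1266/47.24 = 26.7993 min.
Tank 1: C₁ = C_in(1 − e^(−t/τ₁)). Tank 2 (τ₁ ≠ τ₂): C₂ = C_in[1 − (τ₁ e^(−t/τ₁) − τ₂ e^(−t/τ₂))/(τ₁ − τ₂)].
At t = 29.70: e^(−t/τ₁) = 0.0662157, e^(−t/τ₂) = 0.330140.
C₂ = 3.088·[1 − (10.9399·0.0662157 − 26.7993·0.330140)/(-15.8594)] = 3.088·0.487804 = 1.50634 g/L.

1.506 g/L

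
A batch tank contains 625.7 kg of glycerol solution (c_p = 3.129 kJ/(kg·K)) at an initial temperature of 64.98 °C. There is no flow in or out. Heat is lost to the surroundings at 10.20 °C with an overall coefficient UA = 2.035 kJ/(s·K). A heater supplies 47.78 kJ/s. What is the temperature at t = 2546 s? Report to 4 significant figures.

35.90 °C

Lumped-capacitance energy balance: M c_p dT/dt = UA(T_amb − T) + Q̇.
dT/dt = (T_ss − T)/τ with T_ss = T_amb + Q̇/UA = 10.20 + 47.78/2.035 = 33.6791 °C, τ = M c_p/UA = 625.7·3.129/2.035 = 962.071 s.
This is linear first-order; T(t) = T_ss + (T₀ − T_ss) e^(−t/τ).
T(2546) = 33.6791 + (31.3009)·0.0709079 = 35.8986 °C.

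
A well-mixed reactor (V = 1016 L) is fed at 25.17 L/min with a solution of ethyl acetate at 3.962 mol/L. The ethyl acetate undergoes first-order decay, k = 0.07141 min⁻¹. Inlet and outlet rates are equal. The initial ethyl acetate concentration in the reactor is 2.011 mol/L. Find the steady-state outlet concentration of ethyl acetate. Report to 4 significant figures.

Species balance: V dC/dt = Q C_in − Q C − k V C.
At steady state: 0 = Q C_in − (Q + kV) C_ss, so C_ss = Q C_in/(Q + kV).
C_ss = 25.17·3.962/(25.17 + 0.07141·1016) = 99.7235/97.7226 = 1.02048 mol/L.

1.020 mol/L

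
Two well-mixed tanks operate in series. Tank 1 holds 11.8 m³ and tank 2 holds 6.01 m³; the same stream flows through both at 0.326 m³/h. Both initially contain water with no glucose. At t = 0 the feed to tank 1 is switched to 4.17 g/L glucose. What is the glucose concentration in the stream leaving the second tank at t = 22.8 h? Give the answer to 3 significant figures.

0.900 g/L

Time constants: τᵢ = Vᵢ/Q for each well-mixed tank.
τ₁ = 11.8/0.326 = 36.196 h; τ₂ = 6.01/0.326 = 18.436 h.
Solving the cascade with C₁(0)=C₂(0)=0 gives C₂(t) = C_in[1 − (τ₁ e^(−t/τ₁) − τ₂ e^(−t/τ₂))/(τ₁ − τ₂)].
At t = 22.8: e^(−t/τ₁) = 0.53265, e^(−t/τ₂) = 0.29033.
C₂ = 4.17·[1 − (36.196·0.53265 − 18.436·0.29033)/(17.761)] = 4.17·0.21583 = 0.90001 g/L.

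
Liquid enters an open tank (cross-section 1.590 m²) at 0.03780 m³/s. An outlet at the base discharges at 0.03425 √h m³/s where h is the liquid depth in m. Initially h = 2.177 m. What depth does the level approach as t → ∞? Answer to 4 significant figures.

1.218 m

A dh/dt = Q_in − 0.03425 √h. Steady state requires inflow = outflow:
Q_in = 0.03425 √h_ss ⇒ √h_ss = 0.03780/0.03425 = 1.10365.
h_ss = 1.10365² = 1.21804 m. (Since h₀ = 2.177 m > h_ss, the level will fall toward this value.)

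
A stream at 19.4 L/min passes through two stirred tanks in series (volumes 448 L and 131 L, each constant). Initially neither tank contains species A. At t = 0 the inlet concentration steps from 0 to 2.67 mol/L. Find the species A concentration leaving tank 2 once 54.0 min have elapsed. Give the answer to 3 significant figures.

Species balance on tank i: dCᵢ/dt = (Cᵢ₋₁ − Cᵢ)/τᵢ with τᵢ = Vᵢ/Q.
τ₁ = 448/19.4 = 23.093 min; τ₂ = 131/19.4 = 6.7526 min.
Solving the cascade with C₁(0)=C₂(0)=0 gives C₂(t) = C_in[1 − (τ₁ e^(−t/τ₁) − τ₂ e^(−t/τ₂))/(τ₁ − τ₂)].
At t = 54.0: e^(−t/τ₁) = 0.096483, e^(−t/τ₂) = 0.00033649.
C₂ = 2.67·[1 − (23.093·0.096483 − 6.7526·0.00033649)/(16.340)] = 2.67·0.86379 = 2.3063 mol/L.

2.31 mol/L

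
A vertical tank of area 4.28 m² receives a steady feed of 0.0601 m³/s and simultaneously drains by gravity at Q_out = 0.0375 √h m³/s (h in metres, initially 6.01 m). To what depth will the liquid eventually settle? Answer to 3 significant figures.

2.57 m

Level balance: A dh/dt = 0.0601 − 0.0375 √h. Setting dh/dt = 0:
Q_in = 0.0375 √h_ss ⇒ √h_ss = 0.0601/0.0375 = 1.6027.
h_ss = 1.6027² = 2.5685 m. (Since h₀ = 6.01 m > h_ss, the level will fall toward this value.)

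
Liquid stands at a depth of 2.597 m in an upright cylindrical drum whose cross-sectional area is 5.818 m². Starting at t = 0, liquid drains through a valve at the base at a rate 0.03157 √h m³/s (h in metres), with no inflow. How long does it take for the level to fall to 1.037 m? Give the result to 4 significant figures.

Unsteady balance on liquid volume: A dh/dt = −0.03157 √h.
This is separable: 2 d(√h)/dt = −0.03157/A, so √h = √h₀ − (0.03157/(2A)) t.
t = 2A(√h₀ − √h)/0.03157 = 2·5.818·(√2.597 − √1.037)/0.03157
  = 11.6360 × (1.61152 − 1.01833) / 0.03157 = 218.636 s.

218.6 s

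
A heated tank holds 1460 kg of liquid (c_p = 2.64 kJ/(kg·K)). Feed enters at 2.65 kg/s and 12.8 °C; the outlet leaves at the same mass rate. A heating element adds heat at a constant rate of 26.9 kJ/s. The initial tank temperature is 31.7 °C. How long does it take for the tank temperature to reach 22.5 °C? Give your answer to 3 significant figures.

520 s

M c_p dT/dt = ṁ c_p (T_in − T) + Q̇.
τ = M/ṁ = 550.94 s; T_ss = T_in + Q̇/(ṁ c_p) = 16.645 °C.
T(t) = T_ss + (T₀ − T_ss) e^(−t/τ). Set T = 22.5:
e^(−t/τ) = (22.5 − 16.645)/(31.7 − 16.645) = 0.38891
t = −550.94 · ln(0.38891) = 520.32 s.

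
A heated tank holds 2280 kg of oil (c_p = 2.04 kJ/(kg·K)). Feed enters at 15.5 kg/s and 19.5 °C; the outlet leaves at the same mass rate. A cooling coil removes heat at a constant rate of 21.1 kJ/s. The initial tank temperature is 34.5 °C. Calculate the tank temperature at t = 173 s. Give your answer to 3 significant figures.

23.7 °C

M c_p dT/dt = ṁ c_p (T_in − T) − Q̇.
Rearrange: dT/dt = (T_ss − T)/τ with τ = M/ṁ = 147.10 s and T_ss = T_in − Q̇/(ṁ c_p) = 18.833 °C.
Solution: T(t) = T_ss + (T₀ − T_ss) e^(−t/τ).
T(173) = 18.833 + (15.667)·e^(−173/147.10) = 18.833 + (15.667)·0.30848 = 23.666 °C.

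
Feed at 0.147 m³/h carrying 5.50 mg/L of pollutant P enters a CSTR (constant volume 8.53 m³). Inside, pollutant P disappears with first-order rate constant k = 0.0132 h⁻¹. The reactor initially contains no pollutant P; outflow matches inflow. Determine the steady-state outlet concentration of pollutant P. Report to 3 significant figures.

Accumulation = in − out − consumed: V dC/dt = Q C_in − Q C − k V C.
Steady state (dC/dt = 0): C_ss = Q C_in/(Q + kV) = C_in/(1 + kV/Q).
C_ss = 0.147·5.50/(0.147 + 0.0132·8.53) = 0.80850/0.25960 = 3.1145 mg/L.

3.11 mg/L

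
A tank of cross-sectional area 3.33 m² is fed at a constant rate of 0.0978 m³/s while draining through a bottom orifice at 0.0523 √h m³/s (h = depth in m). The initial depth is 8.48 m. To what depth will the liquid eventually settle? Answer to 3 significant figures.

3.50 m

A dh/dt = Q_in − 0.0523 √h. Steady state requires inflow = outflow:
Q_in = 0.0523 √h_ss ⇒ √h_ss = 0.0978/0.0523 = 1.8700.
h_ss = 1.8700² = 3.4968 m. (Since h₀ = 8.48 m > h_ss, the level will fall toward this value.)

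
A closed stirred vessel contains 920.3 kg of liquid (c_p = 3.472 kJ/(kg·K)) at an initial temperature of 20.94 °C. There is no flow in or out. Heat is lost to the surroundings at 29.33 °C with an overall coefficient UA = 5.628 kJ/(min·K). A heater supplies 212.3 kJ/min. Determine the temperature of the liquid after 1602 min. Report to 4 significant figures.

64.31 °C

M c_p dT/dt = −UA(T − T_amb) + Q̇.
dT/dt = (T_ss − T)/τ with T_ss = T_amb + Q̇/UA = 29.33 + 212.3/5.628 = 67.0521 °C, τ = M c_p/UA = 920.3·3.472/5.628 = 567.747 min.
Solution: T(t) = T_ss + (T₀ − T_ss) e^(−t/τ).
T(1602) = 67.0521 + (-46.1121)·0.0595060 = 64.3082 °C.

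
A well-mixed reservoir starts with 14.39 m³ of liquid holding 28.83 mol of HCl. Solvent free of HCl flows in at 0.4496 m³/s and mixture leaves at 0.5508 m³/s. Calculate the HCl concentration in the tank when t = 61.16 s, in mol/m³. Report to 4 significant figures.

Total volume: dV/dt = Q_in − Q_out = -0.101200 m³/s, so V(t) = 14.39 − 0.101200 t and V(61.16) = 8.20061 m³.
No HCl enters, so dm/dt = −Q_out · (m/V).
Separate: dm/m = −Q_out dt/V(t) ⇒ ln(m/m₀) = −(Q_out/(Q_in−Q_out)) ln(V/V₀).
m = m₀ (V₀/V)^(Q_out/(Q_in−Q_out)) = 28.83 × (14.39/8.20061)^(-5.44269) = 1.35101 mol.
C = m/V = 1.35101/8.20061 = 0.164746 mol/m³.

0.1647 mol/m³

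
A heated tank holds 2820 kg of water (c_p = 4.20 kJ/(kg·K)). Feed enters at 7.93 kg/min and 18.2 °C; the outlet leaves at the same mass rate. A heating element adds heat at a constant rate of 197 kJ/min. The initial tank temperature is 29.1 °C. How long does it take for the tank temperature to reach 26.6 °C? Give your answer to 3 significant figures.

Energy balance: M c_p dT/dt = ṁ c_p (T_in − T) + 197.
τ = M/ṁ = 355.61 min; T_ss = T_in + Q̇/(ṁ c_p) = 24.115 °C.
T(t) = T_ss + (T₀ − T_ss) e^(−t/τ). Set T = 26.6:
e^(−t/τ) = (26.6 − 24.115)/(29.1 − 24.115) = 0.49851
t = −355.61 · ln(0.49851) = 247.55 min.

248 min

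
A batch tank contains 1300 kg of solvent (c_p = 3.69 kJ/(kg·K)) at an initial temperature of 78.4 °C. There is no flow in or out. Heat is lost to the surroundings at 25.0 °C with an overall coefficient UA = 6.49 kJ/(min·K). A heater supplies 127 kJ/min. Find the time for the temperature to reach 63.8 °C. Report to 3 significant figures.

Unsteady energy balance on the tank contents: M c_p dT/dt = −UA(T − T_amb) + Q̇.
τ = M c_p/UA = 739.14 min; T_ss = T_amb + Q̇/UA = 25.0 + 127/6.49 = 44.569 °C.
T(t) = T_ss + (T₀ − T_ss)e^(−t/τ); set T = 63.8:
t = −τ ln[(T − T_ss)/(T₀ − T_ss)] = −739.14 · ln(0.56845) = 417.50 min.

417 min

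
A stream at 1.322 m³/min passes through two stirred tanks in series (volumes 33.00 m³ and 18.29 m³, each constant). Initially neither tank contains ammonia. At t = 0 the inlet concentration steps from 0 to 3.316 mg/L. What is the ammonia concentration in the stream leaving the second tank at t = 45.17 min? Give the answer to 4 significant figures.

2.256 mg/L

Time constants: τᵢ = Vᵢ/Q for each well-mixed tank.
τ₁ = 33.00/1.322 = 24.9622 min; τ₂ = 18.29/1.322 = 13.8351 min.
Tank 1: C₁ = C_in(1 − e^(−t/τ₁)). Tank 2 (τ₁ ≠ τ₂): C₂ = C_in[1 − (τ₁ e^(−t/τ₁) − τ₂ e^(−t/τ₂))/(τ₁ − τ₂)].
At t = 45.17: e^(−t/τ₁) = 0.163730, e^(−t/τ₂) = 0.0382013.
C₂ = 3.316·[1 − (24.9622·0.163730 − 13.8351·0.0382013)/(11.1271)] = 3.316·0.680192 = 2.25552 mg/L.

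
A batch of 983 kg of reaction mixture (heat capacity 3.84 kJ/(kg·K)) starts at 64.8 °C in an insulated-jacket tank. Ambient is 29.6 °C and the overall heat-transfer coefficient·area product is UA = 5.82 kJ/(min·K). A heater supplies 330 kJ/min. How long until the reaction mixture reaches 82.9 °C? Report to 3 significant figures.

1200 min

Lumped-capacitance energy balance: M c_p dT/dt = UA(T_amb − T) + Q̇.
τ = M c_p/UA = 648.58 min; T_ss = T_amb + Q̇/UA = 29.6 + 330/5.82 = 86.301 °C.
T(t) = T_ss + (T₀ − T_ss)e^(−t/τ); set T = 82.9:
t = −τ ln[(T − T_ss)/(T₀ − T_ss)] = −648.58 · ln(0.15818) = 1196.0 min.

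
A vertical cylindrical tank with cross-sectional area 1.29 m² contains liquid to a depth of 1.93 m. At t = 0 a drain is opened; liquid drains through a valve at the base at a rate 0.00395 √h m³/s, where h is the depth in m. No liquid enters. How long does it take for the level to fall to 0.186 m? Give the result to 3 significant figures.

626 s

With no inflow, A dh/dt = −0.00395 √h.
This is separable: 2 d(√h)/dt = −0.00395/A, so √h = √h₀ − (0.00395/(2A)) t.
t = 2A(√h₀ − √h)/0.00395 = 2·1.29·(√1.93 − √0.186)/0.00395
  = 2.5800 × (1.3892 − 0.43128) / 0.00395 = 625.71 s.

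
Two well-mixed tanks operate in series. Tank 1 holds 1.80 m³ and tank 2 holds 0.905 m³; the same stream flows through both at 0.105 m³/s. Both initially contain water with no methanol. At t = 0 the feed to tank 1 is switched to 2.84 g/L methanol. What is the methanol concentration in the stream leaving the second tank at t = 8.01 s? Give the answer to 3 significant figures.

Time constants: τᵢ = Vᵢ/Q for each well-mixed tank.
τ₁ = 1.80/0.105 = 17.143 s; τ₂ = 0.905/0.105 = 8.6190 s.
Solving the cascade with C₁(0)=C₂(0)=0 gives C₂(t) = C_in[1 − (τ₁ e^(−t/τ₁) − τ₂ e^(−t/τ₂))/(τ₁ − τ₂)].
At t = 8.01: e^(−t/τ₁) = 0.62672, e^(−t/τ₂) = 0.39482.
C₂ = 2.84·[1 − (17.143·0.62672 − 8.6190·0.39482)/(8.5238)] = 2.84·0.13878 = 0.39413 g/L.

0.394 g/L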